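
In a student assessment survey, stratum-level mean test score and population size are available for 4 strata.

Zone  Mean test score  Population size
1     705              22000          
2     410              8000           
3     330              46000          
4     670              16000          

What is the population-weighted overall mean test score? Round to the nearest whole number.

486

Σ Nₕ·x̄ₕ = 44690000
Σ Nₕ = 22000 + 8000 + 46000 + 16000 = 92000
Overall mean = 44690000 / 92000 = 485.76087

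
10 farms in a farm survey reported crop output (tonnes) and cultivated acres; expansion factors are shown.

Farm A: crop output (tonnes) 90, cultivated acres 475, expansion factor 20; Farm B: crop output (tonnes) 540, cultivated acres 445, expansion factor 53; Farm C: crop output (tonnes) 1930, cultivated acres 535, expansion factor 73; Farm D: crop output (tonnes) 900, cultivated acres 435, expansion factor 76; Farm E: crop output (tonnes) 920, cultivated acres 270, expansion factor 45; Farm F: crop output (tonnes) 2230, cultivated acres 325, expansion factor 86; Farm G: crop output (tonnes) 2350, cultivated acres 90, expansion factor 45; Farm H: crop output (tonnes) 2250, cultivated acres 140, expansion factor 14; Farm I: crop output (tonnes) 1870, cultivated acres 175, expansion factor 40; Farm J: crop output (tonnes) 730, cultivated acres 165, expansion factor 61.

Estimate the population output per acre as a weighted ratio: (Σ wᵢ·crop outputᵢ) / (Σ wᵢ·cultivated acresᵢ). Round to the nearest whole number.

4

Σ wᵢ·y = 729470
Σ wᵢ·x = 475×20 + 445×53 + 535×73 + 435×76 + 270×45 + 325×86 + 90×45 + 140×14 + 175×40 + 165×61
  = 9500 + 23585 + 39055 + 33060 + 12150 + 27950 + 4050 + 1960 + 7000 + 10065 = 168375
Ratio = 729470 / 168375 = 4.3324128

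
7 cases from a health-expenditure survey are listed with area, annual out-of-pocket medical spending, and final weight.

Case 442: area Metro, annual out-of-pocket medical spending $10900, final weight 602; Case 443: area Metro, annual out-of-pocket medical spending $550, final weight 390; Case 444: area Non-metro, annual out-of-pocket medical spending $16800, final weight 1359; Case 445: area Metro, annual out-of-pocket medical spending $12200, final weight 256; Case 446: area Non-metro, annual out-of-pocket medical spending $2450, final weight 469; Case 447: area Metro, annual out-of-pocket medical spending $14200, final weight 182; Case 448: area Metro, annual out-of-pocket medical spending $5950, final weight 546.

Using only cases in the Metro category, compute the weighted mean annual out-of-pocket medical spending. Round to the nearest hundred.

8000

Metro rows: 442, 443, 445, 447, 448
Weighted sum = 10900×602 + 550×390 + 12200×256 + 14200×182 + 5950×546
  = 15732600
Sum of weights = 602 + 390 + 256 + 182 + 546 = 1976
Weighted mean = 15732600 / 1976 = 7961.8421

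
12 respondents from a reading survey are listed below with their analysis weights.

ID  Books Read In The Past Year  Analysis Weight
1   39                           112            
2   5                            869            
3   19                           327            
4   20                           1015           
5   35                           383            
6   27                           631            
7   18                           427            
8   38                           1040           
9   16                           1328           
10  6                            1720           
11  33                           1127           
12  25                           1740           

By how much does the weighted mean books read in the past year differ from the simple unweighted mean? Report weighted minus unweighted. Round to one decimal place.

Unweighted sum = 39 + 5 + 19 + 20 + 35 + 27 + 18 + 38 + 16 + 6 + 33 + 25 = 281
Unweighted mean = 281 / 12 = 23.416667
Weighted sum = 39×112 + 5×869 + 19×327 + 20×1015 + 35×383 + 27×631 + 18×427 + 38×1040 + 16×1328 + 6×1720 + 33×1127 + 25×1740
  = 225133
Sum of weights = 10719
Weighted mean = 225133 / 10719 = 21.003172
Difference (weighted minus unweighted) = -2.4134947

-2.4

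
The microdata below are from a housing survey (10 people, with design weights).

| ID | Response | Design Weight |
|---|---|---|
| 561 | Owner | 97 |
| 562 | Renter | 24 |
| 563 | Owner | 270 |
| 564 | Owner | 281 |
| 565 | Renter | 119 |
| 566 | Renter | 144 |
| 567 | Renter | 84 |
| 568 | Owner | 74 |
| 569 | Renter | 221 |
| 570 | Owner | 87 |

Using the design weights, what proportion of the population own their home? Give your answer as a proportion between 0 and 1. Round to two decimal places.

0.58

Sum of weights for 'Owner' = 97 + 270 + 281 + 74 + 87 = 809
Total weight = 97 + 24 + 270 + 281 + 119 + 144 + 84 + 74 + 221 + 87 = 1401
Weighted proportion = 809 / 1401 = 0.57744468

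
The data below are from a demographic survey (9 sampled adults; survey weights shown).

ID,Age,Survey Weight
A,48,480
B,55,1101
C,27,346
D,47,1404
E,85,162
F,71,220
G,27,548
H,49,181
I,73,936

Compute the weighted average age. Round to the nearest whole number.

Weighted sum = 48×480 + 55×1101 + 27×346 + 47×1404 + 85×162 + 71×220 + 27×548 + 49×181 + 73×936
  = 23040 + 60555 + 9342 + 65988 + 13770 + 15620 + 14796 + 8869 + 68328 = 280308
Sum of weights = 5378
Weighted mean = 280308 / 5378 = 52.121235

52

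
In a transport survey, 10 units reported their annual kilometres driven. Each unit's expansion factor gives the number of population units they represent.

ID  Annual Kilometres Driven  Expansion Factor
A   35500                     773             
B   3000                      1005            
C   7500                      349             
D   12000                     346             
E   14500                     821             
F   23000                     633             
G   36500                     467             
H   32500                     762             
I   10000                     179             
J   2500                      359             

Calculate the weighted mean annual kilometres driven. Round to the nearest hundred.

19000

Weighted sum = 35500×773 + 3000×1005 + 7500×349 + 12000×346 + 14500×821 + 23000×633 + 36500×467 + 32500×762 + 10000×179 + 2500×359
  = 108187500
Sum of weights = 5694
Weighted mean = 108187500 / 5694 = 19000.263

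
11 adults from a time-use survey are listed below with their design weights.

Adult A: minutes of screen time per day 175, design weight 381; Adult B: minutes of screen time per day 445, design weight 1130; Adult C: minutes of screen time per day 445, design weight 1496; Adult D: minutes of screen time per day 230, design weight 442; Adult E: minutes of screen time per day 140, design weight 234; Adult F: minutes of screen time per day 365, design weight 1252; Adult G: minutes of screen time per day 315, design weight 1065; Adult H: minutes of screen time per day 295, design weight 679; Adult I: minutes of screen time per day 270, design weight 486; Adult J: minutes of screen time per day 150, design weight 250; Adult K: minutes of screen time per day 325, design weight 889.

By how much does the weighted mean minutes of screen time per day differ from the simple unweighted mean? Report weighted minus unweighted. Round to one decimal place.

Unweighted sum = 175 + 445 + 445 + 230 + 140 + 365 + 315 + 295 + 270 + 150 + 325 = 3155
Unweighted mean = 3155 / 11 = 286.81818
Weighted sum = 175×381 + 445×1130 + 445×1496 + 230×442 + 140×234 + 365×1252 + 315×1065 + 295×679 + 270×486 + 150×250 + 325×889
  = 2820070
Sum of weights = 381 + 1130 + 1496 + 442 + 234 + 1252 + 1065 + 679 + 486 + 250 + 889 = 8304
Weighted mean = 2820070 / 8304 = 339.60381
Difference (weighted minus unweighted) = 52.785624

52.8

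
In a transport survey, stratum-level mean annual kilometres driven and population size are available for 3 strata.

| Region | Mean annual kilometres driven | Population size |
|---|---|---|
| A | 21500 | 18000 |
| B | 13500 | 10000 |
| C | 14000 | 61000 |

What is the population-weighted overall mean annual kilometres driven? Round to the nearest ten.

15460

Σ Nₕ·x̄ₕ = 21500×18000 + 13500×10000 + 14000×61000
  = 387000000 + 135000000 + 854000000 = 1376000000
Σ Nₕ = 18000 + 10000 + 61000 = 89000
Overall mean = 1376000000 / 89000 = 15460.674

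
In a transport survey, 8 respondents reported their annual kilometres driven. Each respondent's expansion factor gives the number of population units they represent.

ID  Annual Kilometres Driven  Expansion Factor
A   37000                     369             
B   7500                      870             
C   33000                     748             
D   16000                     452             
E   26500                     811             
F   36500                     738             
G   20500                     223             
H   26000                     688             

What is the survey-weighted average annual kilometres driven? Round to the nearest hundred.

Weighted sum = 37000×369 + 7500×870 + 33000×748 + 16000×452 + 26500×811 + 36500×738 + 20500×223 + 26000×688
  = 13653000 + 6525000 + 24684000 + 7232000 + 21491500 + 26937000 + 4571500 + 17888000 = 122982000
Sum of weights = 369 + 870 + 748 + 452 + 811 + 738 + 223 + 688 = 4899
Weighted mean = 122982000 / 4899 = 25103.491

25100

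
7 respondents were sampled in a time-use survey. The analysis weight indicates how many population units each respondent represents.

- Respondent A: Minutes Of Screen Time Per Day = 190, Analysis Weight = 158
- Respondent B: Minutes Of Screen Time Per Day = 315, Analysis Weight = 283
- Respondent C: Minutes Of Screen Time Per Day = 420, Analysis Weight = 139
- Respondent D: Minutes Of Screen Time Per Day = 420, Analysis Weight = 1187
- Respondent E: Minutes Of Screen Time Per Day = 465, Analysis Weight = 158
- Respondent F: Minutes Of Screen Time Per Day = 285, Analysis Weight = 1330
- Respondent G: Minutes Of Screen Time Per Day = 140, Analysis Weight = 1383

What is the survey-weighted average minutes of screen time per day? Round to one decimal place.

285.1

Weighted sum = 190×158 + 315×283 + 420×139 + 420×1187 + 465×158 + 285×1330 + 140×1383
  = 30020 + 89145 + 58380 + 498540 + 73470 + 379050 + 193620 = 1322225
Sum of weights = 4638
Weighted mean = 1322225 / 4638 = 285.08517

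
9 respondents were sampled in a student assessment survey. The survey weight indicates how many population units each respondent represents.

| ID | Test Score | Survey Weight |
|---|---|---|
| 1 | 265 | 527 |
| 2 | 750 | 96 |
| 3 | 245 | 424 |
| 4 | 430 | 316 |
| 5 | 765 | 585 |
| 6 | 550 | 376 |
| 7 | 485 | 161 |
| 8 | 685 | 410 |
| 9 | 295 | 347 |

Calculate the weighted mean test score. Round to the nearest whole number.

Weighted sum = 265×527 + 750×96 + 245×424 + 430×316 + 765×585 + 550×376 + 485×161 + 685×410 + 295×347
  = 139655 + 72000 + 103880 + 135880 + 447525 + 206800 + 78085 + 280850 + 102365 = 1567040
Sum of weights = 527 + 96 + 424 + 316 + 585 + 376 + 161 + 410 + 347 = 3242
Weighted mean = 1567040 / 3242 = 483.35595

483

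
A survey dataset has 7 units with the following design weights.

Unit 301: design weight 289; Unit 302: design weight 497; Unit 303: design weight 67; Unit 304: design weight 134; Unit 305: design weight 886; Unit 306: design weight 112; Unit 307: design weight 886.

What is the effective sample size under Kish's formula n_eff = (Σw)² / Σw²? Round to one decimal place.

Σ wᵢ = 289 + 497 + 67 + 134 + 886 + 112 + 886 = 2871
Σ wᵢ² = 83521 + 247009 + 4489 + 17956 + 784996 + 12544 + 784996 = 1935511
n_eff = 2871² / 1935511 = 8242641 / 1935511 = 4.2586382

4.3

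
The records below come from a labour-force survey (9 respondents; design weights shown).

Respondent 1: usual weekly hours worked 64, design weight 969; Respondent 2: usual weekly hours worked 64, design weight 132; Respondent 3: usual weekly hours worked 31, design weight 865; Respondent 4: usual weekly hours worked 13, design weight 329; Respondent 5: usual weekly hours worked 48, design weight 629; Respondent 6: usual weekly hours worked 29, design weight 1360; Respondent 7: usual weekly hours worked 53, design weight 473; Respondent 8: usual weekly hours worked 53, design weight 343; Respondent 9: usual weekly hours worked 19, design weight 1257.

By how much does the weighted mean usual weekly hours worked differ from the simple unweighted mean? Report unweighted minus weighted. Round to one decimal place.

4.1

Unweighted sum = 64 + 64 + 31 + 13 + 48 + 29 + 53 + 53 + 19 = 374
Unweighted mean = 374 / 9 = 41.555556
Weighted sum = 64×969 + 64×132 + 31×865 + 13×329 + 48×629 + 29×1360 + 53×473 + 53×343 + 19×1257
  = 238319
Sum of weights = 969 + 132 + 865 + 329 + 629 + 1360 + 473 + 343 + 1257 = 6357
Weighted mean = 238319 / 6357 = 37.489224
Difference (unweighted minus weighted) = 4.0663311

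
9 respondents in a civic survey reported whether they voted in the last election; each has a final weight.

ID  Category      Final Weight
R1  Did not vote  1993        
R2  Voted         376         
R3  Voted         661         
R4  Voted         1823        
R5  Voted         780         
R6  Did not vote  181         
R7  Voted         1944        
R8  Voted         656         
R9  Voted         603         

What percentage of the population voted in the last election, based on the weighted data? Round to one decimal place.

Sum of weights for 'Voted' = 376 + 661 + 1823 + 780 + 1944 + 656 + 603 = 6843
Total weight = 9017
Weighted proportion = 6843 / 9017 = 0.75889986 → 75.889986%

75.9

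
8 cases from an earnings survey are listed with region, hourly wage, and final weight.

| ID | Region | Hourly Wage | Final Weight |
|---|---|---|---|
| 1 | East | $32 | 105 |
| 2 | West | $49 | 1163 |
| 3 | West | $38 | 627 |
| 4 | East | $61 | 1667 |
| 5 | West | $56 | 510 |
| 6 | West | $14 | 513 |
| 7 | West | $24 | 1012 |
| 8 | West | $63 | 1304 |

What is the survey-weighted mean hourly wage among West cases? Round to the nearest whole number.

West rows: 2, 3, 5, 6, 7, 8
Weighted sum = 222995
Sum of weights = 5129
Weighted mean = 222995 / 5129 = 43.477286

43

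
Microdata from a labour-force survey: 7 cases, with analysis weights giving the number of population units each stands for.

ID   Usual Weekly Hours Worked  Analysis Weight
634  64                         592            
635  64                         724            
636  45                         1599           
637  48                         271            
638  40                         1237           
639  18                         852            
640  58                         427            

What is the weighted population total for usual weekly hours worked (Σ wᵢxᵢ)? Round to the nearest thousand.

Weighted total = 64×592 + 64×724 + 45×1599 + 48×271 + 40×1237 + 18×852 + 58×427
  = 37888 + 46336 + 71955 + 13008 + 49480 + 15336 + 24766 = 258769

259000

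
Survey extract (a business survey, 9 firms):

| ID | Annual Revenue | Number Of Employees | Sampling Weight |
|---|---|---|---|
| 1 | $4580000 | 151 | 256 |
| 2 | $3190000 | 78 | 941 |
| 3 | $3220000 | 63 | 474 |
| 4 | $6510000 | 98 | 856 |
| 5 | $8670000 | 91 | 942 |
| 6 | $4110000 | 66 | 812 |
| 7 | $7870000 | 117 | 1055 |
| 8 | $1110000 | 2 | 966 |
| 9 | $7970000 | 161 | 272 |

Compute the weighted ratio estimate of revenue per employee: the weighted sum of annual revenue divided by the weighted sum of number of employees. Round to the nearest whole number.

64237

Σ wᵢ·y = 4580000×256 + 3190000×941 + 3220000×474 + 6510000×856 + 8670000×942 + 4110000×812 + 7870000×1055 + 1110000×966 + 7970000×272
  = 1172480000 + 3001790000 + 1526280000 + 5572560000 + 8167140000 + 3337320000 + 8302850000 + 1072260000 + 2167840000 = 34320520000
Σ wᵢ·x = 151×256 + 78×941 + 63×474 + 98×856 + 91×942 + 66×812 + 117×1055 + 2×966 + 161×272
  = 38656 + 73398 + 29862 + 83888 + 85722 + 53592 + 123435 + 1932 + 43792 = 534277
Ratio = 34320520000 / 534277 = 64237.315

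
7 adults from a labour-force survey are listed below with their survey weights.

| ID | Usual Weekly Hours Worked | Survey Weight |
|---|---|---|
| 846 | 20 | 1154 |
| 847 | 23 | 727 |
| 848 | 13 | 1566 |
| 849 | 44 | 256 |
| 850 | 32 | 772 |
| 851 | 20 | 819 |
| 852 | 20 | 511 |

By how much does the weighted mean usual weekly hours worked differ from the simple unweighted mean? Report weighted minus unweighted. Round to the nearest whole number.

-3

Unweighted sum = 172
Unweighted mean = 172 / 7 = 24.571429
Weighted sum = 20×1154 + 23×727 + 13×1566 + 44×256 + 32×772 + 20×819 + 20×511
  = 23080 + 16721 + 20358 + 11264 + 24704 + 16380 + 10220 = 122727
Sum of weights = 1154 + 727 + 1566 + 256 + 772 + 819 + 511 = 5805
Weighted mean = 122727 / 5805 = 21.141602
Difference (weighted minus unweighted) = -3.4298265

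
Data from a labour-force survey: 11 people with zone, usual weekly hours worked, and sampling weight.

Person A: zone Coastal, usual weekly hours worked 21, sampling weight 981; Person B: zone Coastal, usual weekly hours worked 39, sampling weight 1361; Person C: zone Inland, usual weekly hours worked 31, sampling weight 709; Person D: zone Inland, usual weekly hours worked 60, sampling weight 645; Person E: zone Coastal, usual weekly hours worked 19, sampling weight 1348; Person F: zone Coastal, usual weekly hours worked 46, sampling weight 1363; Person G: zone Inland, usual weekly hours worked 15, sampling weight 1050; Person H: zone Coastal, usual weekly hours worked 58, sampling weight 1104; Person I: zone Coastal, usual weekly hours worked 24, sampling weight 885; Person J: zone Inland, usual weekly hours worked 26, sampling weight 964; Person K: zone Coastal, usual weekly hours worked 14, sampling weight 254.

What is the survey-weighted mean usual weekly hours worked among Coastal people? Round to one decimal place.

Coastal rows: A, B, E, F, H, I, K
Weighted sum = 21×981 + 39×1361 + 19×1348 + 46×1363 + 58×1104 + 24×885 + 14×254
  = 20601 + 53079 + 25612 + 62698 + 64032 + 21240 + 3556 = 250818
Sum of weights = 7296
Weighted mean = 250818 / 7296 = 34.377467

34.4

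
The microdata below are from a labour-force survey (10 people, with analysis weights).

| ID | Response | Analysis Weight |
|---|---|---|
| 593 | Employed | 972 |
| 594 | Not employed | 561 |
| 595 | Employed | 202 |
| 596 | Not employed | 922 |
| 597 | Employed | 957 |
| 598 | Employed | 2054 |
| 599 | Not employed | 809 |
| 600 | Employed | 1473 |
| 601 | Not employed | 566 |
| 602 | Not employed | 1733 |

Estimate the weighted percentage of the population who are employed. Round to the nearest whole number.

Sum of weights for 'Employed' = 972 + 202 + 957 + 2054 + 1473 = 5658
Total weight = 10249
Weighted proportion = 5658 / 10249 = 0.55205386 → 55.205386%

55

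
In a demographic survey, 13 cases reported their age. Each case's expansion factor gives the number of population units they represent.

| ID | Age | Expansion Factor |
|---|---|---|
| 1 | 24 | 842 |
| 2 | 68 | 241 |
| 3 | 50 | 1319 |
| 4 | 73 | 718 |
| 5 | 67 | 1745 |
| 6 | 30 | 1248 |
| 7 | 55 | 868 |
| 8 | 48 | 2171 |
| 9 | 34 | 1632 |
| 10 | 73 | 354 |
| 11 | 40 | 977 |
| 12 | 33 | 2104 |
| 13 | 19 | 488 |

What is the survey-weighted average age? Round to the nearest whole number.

Weighted sum = 660377
Sum of weights = 14707
Weighted mean = 660377 / 14707 = 44.902223

45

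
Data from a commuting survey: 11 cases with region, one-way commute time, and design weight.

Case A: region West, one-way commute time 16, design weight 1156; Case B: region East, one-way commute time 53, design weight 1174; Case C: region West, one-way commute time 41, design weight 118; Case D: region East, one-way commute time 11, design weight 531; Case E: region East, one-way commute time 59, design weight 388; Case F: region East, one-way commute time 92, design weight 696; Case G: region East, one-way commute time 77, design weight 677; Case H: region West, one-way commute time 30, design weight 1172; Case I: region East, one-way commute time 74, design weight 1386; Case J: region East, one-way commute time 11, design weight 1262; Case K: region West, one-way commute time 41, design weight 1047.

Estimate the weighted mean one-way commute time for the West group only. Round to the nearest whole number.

29

West rows: A, C, H, K
Weighted sum = 16×1156 + 41×118 + 30×1172 + 41×1047
  = 18496 + 4838 + 35160 + 42927 = 101421
Sum of weights = 1156 + 118 + 1172 + 1047 = 3493
Weighted mean = 101421 / 3493 = 29.0355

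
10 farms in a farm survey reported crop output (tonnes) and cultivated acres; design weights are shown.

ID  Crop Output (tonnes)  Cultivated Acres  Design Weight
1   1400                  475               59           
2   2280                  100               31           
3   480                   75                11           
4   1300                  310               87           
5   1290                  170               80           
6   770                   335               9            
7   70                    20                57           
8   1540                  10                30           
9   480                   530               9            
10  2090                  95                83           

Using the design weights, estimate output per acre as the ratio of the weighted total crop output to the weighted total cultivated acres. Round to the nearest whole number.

7

Σ wᵢ·y = 609770
Σ wᵢ·x = 475×59 + 100×31 + 75×11 + 310×87 + 170×80 + 335×9 + 20×57 + 10×30 + 530×9 + 95×83
  = 89630
Ratio = 609770 / 89630 = 6.8031909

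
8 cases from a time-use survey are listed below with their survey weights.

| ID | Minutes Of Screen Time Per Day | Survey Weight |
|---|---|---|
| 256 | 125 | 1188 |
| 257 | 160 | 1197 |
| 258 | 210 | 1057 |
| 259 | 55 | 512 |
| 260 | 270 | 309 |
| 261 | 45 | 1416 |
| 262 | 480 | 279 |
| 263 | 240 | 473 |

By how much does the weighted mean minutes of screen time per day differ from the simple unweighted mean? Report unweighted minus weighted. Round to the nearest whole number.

Unweighted sum = 125 + 160 + 210 + 55 + 270 + 45 + 480 + 240 = 1585
Unweighted mean = 1585 / 8 = 198.125
Weighted sum = 125×1188 + 160×1197 + 210×1057 + 55×512 + 270×309 + 45×1416 + 480×279 + 240×473
  = 984740
Sum of weights = 1188 + 1197 + 1057 + 512 + 309 + 1416 + 279 + 473 = 6431
Weighted mean = 984740 / 6431 = 153.12393
Difference (unweighted minus weighted) = 45.001069

45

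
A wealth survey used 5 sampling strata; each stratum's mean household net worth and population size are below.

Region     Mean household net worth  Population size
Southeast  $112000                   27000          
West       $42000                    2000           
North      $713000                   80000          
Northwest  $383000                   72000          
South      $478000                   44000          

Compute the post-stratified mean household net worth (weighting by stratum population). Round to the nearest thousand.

483000

Σ Nₕ·x̄ₕ = 112000×27000 + 42000×2000 + 713000×80000 + 383000×72000 + 478000×44000
  = 108756000000
Σ Nₕ = 27000 + 2000 + 80000 + 72000 + 44000 = 225000
Overall mean = 108756000000 / 225000 = 483360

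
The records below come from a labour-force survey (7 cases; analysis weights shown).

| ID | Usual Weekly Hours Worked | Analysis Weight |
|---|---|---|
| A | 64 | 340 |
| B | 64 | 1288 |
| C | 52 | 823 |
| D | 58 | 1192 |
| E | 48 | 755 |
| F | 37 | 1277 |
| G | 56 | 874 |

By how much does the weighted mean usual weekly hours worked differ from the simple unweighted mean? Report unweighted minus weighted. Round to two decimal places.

0.92

Unweighted sum = 64 + 64 + 52 + 58 + 48 + 37 + 56 = 379
Unweighted mean = 379 / 7 = 54.142857
Weighted sum = 64×340 + 64×1288 + 52×823 + 58×1192 + 48×755 + 37×1277 + 56×874
  = 348557
Sum of weights = 340 + 1288 + 823 + 1192 + 755 + 1277 + 874 = 6549
Weighted mean = 348557 / 6549 = 53.222935
Difference (unweighted minus weighted) = 0.91992234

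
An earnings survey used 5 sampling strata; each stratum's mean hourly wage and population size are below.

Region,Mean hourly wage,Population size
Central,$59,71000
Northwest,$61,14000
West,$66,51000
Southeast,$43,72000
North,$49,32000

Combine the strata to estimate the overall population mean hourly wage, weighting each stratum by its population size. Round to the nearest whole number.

Σ Nₕ·x̄ₕ = 59×71000 + 61×14000 + 66×51000 + 43×72000 + 49×32000
  = 13073000
Σ Nₕ = 240000
Overall mean = 13073000 / 240000 = 54.470833

54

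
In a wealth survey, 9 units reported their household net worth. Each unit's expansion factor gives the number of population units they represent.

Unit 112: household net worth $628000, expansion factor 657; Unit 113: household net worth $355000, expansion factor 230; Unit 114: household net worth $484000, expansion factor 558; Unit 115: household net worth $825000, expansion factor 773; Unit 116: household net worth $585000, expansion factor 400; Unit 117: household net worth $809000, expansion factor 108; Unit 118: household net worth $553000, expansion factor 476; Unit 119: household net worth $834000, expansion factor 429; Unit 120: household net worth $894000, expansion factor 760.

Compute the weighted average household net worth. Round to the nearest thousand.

Weighted sum = 628000×657 + 355000×230 + 484000×558 + 825000×773 + 585000×400 + 809000×108 + 553000×476 + 834000×429 + 894000×760
  = 412596000 + 81650000 + 270072000 + 637725000 + 234000000 + 87372000 + 263228000 + 357786000 + 679440000 = 3023869000
Sum of weights = 657 + 230 + 558 + 773 + 400 + 108 + 476 + 429 + 760 = 4391
Weighted mean = 3023869000 / 4391 = 688651.56

689000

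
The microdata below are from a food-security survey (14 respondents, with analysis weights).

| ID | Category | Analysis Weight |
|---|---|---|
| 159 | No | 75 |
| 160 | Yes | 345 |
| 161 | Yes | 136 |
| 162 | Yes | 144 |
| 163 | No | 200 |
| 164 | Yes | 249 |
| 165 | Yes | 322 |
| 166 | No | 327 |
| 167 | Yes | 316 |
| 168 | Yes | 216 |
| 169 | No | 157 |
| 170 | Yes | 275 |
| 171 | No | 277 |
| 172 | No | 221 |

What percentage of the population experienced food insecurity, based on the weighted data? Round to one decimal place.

61.4

Sum of weights for 'Yes' = 345 + 136 + 144 + 249 + 322 + 316 + 216 + 275 = 2003
Total weight = 3260
Weighted proportion = 2003 / 3260 = 0.61441718 → 61.441718%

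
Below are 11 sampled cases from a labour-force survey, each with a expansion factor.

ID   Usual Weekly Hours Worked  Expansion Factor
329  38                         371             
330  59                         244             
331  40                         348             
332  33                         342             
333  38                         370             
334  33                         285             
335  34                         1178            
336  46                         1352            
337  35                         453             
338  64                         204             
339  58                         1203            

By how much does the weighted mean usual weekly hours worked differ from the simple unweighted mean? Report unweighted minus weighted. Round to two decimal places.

-0.34

Unweighted sum = 478
Unweighted mean = 478 / 11 = 43.454545
Weighted sum = 38×371 + 59×244 + 40×348 + 33×342 + 38×370 + 33×285 + 34×1178 + 46×1352 + 35×453 + 64×204 + 58×1203
  = 14098 + 14396 + 13920 + 11286 + 14060 + 9405 + 40052 + 62192 + 15855 + 13056 + 69774 = 278094
Sum of weights = 6350
Weighted mean = 278094 / 6350 = 43.794331
Difference (unweighted minus weighted) = -0.33978525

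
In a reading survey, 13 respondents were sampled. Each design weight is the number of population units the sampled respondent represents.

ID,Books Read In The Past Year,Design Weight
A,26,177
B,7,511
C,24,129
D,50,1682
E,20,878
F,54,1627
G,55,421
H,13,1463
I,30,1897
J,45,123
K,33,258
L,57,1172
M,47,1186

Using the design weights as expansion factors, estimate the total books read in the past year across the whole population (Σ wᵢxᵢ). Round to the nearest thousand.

436000

Weighted total = 436472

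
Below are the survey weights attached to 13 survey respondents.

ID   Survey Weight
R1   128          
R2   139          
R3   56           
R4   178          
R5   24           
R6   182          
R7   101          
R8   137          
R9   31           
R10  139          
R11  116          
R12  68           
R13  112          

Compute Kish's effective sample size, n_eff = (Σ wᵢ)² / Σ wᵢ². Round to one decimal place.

Σ wᵢ = 1411
Σ wᵢ² = 184101
n_eff = 1411² / 184101 = 1990921 / 184101 = 10.814287

10.8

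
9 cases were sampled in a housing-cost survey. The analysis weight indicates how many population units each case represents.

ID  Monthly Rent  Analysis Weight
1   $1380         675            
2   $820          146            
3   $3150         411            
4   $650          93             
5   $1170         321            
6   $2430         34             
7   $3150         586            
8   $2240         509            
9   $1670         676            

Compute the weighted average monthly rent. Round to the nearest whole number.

Weighted sum = 6979490
Sum of weights = 675 + 146 + 411 + 93 + 321 + 34 + 586 + 509 + 676 = 3451
Weighted mean = 6979490 / 3451 = 2022.4544

2022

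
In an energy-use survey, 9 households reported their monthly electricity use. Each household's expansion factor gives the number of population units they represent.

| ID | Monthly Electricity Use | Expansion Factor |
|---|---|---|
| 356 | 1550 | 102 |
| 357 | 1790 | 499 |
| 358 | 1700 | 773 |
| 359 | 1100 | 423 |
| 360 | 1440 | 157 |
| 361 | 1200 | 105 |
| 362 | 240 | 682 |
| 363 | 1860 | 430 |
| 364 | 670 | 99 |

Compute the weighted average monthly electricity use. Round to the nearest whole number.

1288

Weighted sum = 1550×102 + 1790×499 + 1700×773 + 1100×423 + 1440×157 + 1200×105 + 240×682 + 1860×430 + 670×99
  = 158100 + 893210 + 1314100 + 465300 + 226080 + 126000 + 163680 + 799800 + 66330 = 4212600
Sum of weights = 102 + 499 + 773 + 423 + 157 + 105 + 682 + 430 + 99 = 3270
Weighted mean = 4212600 / 3270 = 1288.2569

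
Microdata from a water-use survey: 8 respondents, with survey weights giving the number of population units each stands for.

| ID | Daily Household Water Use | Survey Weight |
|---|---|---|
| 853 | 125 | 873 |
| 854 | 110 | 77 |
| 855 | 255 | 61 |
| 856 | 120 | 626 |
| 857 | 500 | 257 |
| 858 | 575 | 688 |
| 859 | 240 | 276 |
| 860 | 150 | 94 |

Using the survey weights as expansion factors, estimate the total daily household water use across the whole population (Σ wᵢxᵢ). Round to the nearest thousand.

Weighted total = 812710

813000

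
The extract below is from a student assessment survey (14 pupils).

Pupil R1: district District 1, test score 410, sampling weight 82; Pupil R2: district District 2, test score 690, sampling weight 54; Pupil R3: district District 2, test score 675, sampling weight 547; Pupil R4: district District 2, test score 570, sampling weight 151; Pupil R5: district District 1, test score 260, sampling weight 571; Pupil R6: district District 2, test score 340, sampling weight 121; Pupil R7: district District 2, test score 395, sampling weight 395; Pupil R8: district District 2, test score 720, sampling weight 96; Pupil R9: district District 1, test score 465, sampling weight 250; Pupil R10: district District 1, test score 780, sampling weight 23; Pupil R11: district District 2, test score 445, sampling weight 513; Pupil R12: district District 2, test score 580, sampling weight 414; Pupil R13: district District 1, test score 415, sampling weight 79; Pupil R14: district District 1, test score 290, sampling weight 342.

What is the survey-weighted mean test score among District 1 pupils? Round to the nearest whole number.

District 1 rows: R1, R5, R9, R10, R13, R14
Weighted sum = 410×82 + 260×571 + 465×250 + 780×23 + 415×79 + 290×342
  = 448235
Sum of weights = 82 + 571 + 250 + 23 + 79 + 342 = 1347
Weighted mean = 448235 / 1347 = 332.7654

333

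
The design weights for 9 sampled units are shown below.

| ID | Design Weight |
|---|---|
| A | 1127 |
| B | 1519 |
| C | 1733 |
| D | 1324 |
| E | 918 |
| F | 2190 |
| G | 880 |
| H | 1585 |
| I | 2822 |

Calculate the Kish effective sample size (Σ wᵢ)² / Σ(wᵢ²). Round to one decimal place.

Σ wᵢ = 1127 + 1519 + 1733 + 1324 + 918 + 2190 + 880 + 1585 + 2822 = 14098
Σ wᵢ² = 1270129 + 2307361 + 3003289 + 1752976 + 842724 + 4796100 + 774400 + 2512225 + 7963684 = 25222888
n_eff = 14098² / 25222888 = 198753604 / 25222888 = 7.8798908

7.9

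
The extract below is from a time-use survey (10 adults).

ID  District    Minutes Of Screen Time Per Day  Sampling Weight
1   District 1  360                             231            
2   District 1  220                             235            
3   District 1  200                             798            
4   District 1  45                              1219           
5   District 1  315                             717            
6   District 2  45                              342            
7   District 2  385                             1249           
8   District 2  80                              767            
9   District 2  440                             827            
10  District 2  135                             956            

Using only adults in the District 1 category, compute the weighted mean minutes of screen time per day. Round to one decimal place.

179.7

District 1 rows: 1, 2, 3, 4, 5
Weighted sum = 360×231 + 220×235 + 200×798 + 45×1219 + 315×717
  = 83160 + 51700 + 159600 + 54855 + 225855 = 575170
Sum of weights = 231 + 235 + 798 + 1219 + 717 = 3200
Weighted mean = 575170 / 3200 = 179.74062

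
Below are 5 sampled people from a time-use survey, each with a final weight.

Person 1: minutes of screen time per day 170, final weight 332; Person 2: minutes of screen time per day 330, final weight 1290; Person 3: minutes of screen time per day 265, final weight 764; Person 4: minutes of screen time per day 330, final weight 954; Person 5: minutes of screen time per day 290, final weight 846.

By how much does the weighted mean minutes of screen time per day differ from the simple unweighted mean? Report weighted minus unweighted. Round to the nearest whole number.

20

Unweighted sum = 170 + 330 + 265 + 330 + 290 = 1385
Unweighted mean = 1385 / 5 = 277
Weighted sum = 170×332 + 330×1290 + 265×764 + 330×954 + 290×846
  = 1244760
Sum of weights = 4186
Weighted mean = 1244760 / 4186 = 297.36264
Difference (weighted minus unweighted) = 20.362637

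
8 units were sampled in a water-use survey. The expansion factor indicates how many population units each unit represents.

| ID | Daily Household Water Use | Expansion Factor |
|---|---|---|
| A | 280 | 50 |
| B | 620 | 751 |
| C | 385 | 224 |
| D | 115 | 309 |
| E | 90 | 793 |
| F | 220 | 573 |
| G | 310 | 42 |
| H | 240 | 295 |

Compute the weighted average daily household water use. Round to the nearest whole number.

291

Weighted sum = 280×50 + 620×751 + 385×224 + 115×309 + 90×793 + 220×573 + 310×42 + 240×295
  = 14000 + 465620 + 86240 + 35535 + 71370 + 126060 + 13020 + 70800 = 882645
Sum of weights = 50 + 751 + 224 + 309 + 793 + 573 + 42 + 295 = 3037
Weighted mean = 882645 / 3037 = 290.63056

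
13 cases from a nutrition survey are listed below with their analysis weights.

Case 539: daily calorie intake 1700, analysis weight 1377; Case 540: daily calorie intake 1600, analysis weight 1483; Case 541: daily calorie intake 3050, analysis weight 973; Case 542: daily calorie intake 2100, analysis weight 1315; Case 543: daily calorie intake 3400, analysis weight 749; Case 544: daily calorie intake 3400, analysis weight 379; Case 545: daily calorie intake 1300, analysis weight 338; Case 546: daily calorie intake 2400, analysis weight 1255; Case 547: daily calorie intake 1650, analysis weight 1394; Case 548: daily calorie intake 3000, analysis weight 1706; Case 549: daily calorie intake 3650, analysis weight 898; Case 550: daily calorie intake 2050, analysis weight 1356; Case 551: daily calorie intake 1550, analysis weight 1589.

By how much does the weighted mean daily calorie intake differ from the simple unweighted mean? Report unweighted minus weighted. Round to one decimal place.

100.1

Unweighted sum = 30850
Unweighted mean = 30850 / 13 = 2373.0769
Weighted sum = 33668000
Sum of weights = 14812
Weighted mean = 33668000 / 14812 = 2273.0219
Difference (unweighted minus weighted) = 100.05505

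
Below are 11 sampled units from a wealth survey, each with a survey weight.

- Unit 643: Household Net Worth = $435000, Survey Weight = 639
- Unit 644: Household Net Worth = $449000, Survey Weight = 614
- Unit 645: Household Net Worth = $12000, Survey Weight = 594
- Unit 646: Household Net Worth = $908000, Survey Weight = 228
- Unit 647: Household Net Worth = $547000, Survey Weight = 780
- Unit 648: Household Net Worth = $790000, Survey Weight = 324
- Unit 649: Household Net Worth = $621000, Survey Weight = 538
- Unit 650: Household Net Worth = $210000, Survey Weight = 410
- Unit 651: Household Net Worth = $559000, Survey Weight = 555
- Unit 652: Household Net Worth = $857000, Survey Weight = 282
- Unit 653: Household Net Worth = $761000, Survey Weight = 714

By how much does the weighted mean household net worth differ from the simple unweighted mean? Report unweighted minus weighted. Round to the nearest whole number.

36652

Unweighted sum = 435000 + 449000 + 12000 + 908000 + 547000 + 790000 + 621000 + 210000 + 559000 + 857000 + 761000 = 6149000
Unweighted mean = 6149000 / 11 = 559000
Weighted sum = 435000×639 + 449000×614 + 12000×594 + 908000×228 + 547000×780 + 790000×324 + 621000×538 + 210000×410 + 559000×555 + 857000×282 + 761000×714
  = 277965000 + 275686000 + 7128000 + 207024000 + 426660000 + 255960000 + 334098000 + 86100000 + 310245000 + 241674000 + 543354000 = 2965894000
Sum of weights = 5678
Weighted mean = 2965894000 / 5678 = 522348.36
Difference (unweighted minus weighted) = 36651.638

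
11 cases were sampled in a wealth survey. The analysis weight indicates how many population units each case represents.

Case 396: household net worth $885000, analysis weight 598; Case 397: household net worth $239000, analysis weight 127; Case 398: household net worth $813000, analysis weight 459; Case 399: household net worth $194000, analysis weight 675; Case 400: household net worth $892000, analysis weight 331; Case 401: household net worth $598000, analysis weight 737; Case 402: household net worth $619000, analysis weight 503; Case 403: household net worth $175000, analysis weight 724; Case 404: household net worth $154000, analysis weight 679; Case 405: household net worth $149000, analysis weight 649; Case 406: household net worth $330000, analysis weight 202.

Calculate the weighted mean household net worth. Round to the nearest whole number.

440827

Weighted sum = 2505662000
Sum of weights = 598 + 127 + 459 + 675 + 331 + 737 + 503 + 724 + 679 + 649 + 202 = 5684
Weighted mean = 2505662000 / 5684 = 440827.23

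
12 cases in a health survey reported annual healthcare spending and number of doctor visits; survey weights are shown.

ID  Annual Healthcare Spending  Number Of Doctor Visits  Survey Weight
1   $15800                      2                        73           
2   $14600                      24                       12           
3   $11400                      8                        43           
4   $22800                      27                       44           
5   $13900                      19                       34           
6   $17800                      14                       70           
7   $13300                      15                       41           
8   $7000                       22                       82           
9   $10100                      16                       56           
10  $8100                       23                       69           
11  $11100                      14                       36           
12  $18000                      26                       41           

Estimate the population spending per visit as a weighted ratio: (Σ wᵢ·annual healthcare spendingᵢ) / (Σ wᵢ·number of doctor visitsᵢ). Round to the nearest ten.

Σ wᵢ·y = 15800×73 + 14600×12 + 11400×43 + 22800×44 + 13900×34 + 17800×70 + 13300×41 + 7000×82 + 10100×56 + 8100×69 + 11100×36 + 18000×41
  = 7922000
Σ wᵢ·x = 10064
Ratio = 7922000 / 10064 = 787.16216

790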